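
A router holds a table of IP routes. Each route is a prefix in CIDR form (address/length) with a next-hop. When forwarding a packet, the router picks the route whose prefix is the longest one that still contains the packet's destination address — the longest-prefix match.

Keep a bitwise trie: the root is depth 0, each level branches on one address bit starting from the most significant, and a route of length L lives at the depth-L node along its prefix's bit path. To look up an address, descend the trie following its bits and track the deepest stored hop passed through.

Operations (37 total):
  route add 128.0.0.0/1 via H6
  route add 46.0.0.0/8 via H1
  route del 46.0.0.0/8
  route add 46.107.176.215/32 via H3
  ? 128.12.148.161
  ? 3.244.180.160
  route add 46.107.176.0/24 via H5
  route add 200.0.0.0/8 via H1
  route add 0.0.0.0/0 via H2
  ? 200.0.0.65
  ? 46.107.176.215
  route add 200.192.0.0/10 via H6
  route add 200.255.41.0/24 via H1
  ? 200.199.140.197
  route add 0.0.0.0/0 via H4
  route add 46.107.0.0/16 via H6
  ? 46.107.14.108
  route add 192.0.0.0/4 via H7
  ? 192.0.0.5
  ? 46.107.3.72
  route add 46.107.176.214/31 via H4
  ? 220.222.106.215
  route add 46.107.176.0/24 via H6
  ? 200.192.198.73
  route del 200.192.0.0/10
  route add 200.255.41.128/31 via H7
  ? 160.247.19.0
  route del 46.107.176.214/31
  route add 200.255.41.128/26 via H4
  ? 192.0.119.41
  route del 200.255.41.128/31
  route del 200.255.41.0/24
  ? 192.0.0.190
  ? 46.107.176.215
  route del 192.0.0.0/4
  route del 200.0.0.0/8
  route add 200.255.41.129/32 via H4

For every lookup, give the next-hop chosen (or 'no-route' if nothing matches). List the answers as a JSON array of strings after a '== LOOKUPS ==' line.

Trace:
  add 128.0.0.0/1 -> H6 at depth 1
  add 46.0.0.0/8 -> H1 at depth 8
  del 46.0.0.0/8 (clear depth 8)
  add 46.107.176.215/32 -> H3 at depth 32
  lookup 128.12.148.161: bits 1 walk d0:-→d1:H6 -> H6
  lookup 3.244.180.160: bits 00 walk d0:-→d1:-→d2:- -> no-route
  add 46.107.176.0/24 -> H5 at depth 24
  add 200.0.0.0/8 -> H1 at depth 8
  add 0.0.0.0/0 -> H2 at depth 0
  lookup 200.0.0.65: bits 11001000 walk d0:H2→d1:H6→d2:-→d3:-→d4:-→d5:-→d6:-→d7:-→d8:H1 -> H1
  lookup 46.107.176.215: bits 00101110011010111011000011010111 walk d0:H2→d1:-→d2:-→d3:-→d4:-→d5:-→d6:-→d7:-→d8:-→d9:-→d10:-→d11:-→d12:-→d13:-→d14:-→d15:-→d16:-→d17:-→d18:-→d19:-→d20:-→d21:-→d22:-→d23:-→d24:H5→d25:-→d26:-→d27:-→d28:-→d29:-→d30:-→d31:-→d32:H3 -> H3
  add 200.192.0.0/10 -> H6 at depth 10
  add 200.255.41.0/24 -> H1 at depth 24
  lookup 200.199.140.197: bits 1100100011 walk d0:H2→d1:H6→d2:-→d3:-→d4:-→d5:-→d6:-→d7:-→d8:H1→d9:-→d10:H6 -> H6
  add 0.0.0.0/0 -> H4 at depth 0
  add 46.107.0.0/16 -> H6 at depth 16
  lookup 46.107.14.108: bits 0010111001101011 walk d0:H4→d1:-→d2:-→d3:-→d4:-→d5:-→d6:-→d7:-→d8:-→d9:-→d10:-→d11:-→d12:-→d13:-→d14:-→d15:-→d16:H6 -> H6
  add 192.0.0.0/4 -> H7 at depth 4
  lookup 192.0.0.5: bits 1100 walk d0:H4→d1:H6→d2:-→d3:-→d4:H7 -> H7
  lookup 46.107.3.72: bits 0010111001101011 walk d0:H4→d1:-→d2:-→d3:-→d4:-→d5:-→d6:-→d7:-→d8:-→d9:-→d10:-→d11:-→d12:-→d13:-→d14:-→d15:-→d16:H6 -> H6
  add 46.107.176.214/31 -> H4 at depth 31
  lookup 220.222.106.215: bits 110 walk d0:H4→d1:H6→d2:-→d3:- -> H6
  add 46.107.176.0/24 -> H6 at depth 24
  lookup 200.192.198.73: bits 1100100011 walk d0:H4→d1:H6→d2:-→d3:-→d4:H7→d5:-→d6:-→d7:-→d8:H1→d9:-→d10:H6 -> H6
  del 200.192.0.0/10 (clear depth 10)
  add 200.255.41.128/31 -> H7 at depth 31
  lookup 160.247.19.0: bits 1 walk d0:H4→d1:H6 -> H6
  del 46.107.176.214/31 (clear depth 31)
  add 200.255.41.128/26 -> H4 at depth 26
  lookup 192.0.119.41: bits 1100 walk d0:H4→d1:H6→d2:-→d3:-→d4:H7 -> H7
  del 200.255.41.128/31 (clear depth 31)
  del 200.255.41.0/24 (clear depth 24)
  lookup 192.0.0.190: bits 1100 walk d0:H4→d1:H6→d2:-→d3:-→d4:H7 -> H7
  lookup 46.107.176.215: bits 00101110011010111011000011010111 walk d0:H4→d1:-→d2:-→d3:-→d4:-→d5:-→d6:-→d7:-→d8:-→d9:-→d10:-→d11:-→d12:-→d13:-→d14:-→d15:-→d16:H6→d17:-→d18:-→d19:-→d20:-→d21:-→d22:-→d23:-→d24:H6→d25:-→d26:-→d27:-→d28:-→d29:-→d30:-→d31:-→d32:H3 -> H3
  del 192.0.0.0/4 (clear depth 4)
  del 200.0.0.0/8 (clear depth 8)
  add 200.255.41.129/32 -> H4 at depth 32

== LOOKUPS ==
["H6","no-route","H1","H3","H6","H6","H7","H6","H6","H6","H6","H7","H7","H3"]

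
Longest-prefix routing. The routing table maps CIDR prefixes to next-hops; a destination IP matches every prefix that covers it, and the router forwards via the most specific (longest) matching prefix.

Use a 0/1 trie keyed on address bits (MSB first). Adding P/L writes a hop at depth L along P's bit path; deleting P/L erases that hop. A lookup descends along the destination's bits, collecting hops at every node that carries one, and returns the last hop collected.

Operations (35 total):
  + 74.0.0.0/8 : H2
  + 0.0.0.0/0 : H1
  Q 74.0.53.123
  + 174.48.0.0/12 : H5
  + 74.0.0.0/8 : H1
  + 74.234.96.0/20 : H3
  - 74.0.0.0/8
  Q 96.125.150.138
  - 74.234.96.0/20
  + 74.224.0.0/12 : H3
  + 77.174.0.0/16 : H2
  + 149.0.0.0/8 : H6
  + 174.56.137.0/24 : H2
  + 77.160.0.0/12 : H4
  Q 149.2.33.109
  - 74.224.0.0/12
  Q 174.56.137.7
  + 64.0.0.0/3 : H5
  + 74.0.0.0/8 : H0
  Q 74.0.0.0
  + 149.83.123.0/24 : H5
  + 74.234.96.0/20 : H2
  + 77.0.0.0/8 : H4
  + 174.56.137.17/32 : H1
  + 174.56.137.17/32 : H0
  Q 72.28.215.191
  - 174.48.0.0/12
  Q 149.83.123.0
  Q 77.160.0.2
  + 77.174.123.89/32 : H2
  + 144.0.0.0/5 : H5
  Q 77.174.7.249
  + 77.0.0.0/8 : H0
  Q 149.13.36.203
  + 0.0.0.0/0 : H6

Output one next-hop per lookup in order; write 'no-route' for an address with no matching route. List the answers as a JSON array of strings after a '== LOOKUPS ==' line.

Apply in order:
  + 74.0.0.0/8 (H2) depth=8
  + 0.0.0.0/0 (H1) depth=0
  ? 74.0.53.123  path d0:H1→d1:-→d2:-→d3:-→d4:-→d5:-→d6:-→d7:-→d8:H2  best=H2
  + 174.48.0.0/12 (H5) depth=12
  + 74.0.0.0/8 (H1) depth=8
  + 74.234.96.0/20 (H3) depth=20
  del 74.0.0.0/8 (clear depth 8)
  ? 96.125.150.138  path d0:H1→d1:-→d2:-  best=H1
  del 74.234.96.0/20 (clear depth 20)
  + 74.224.0.0/12 (H3) depth=12
  + 77.174.0.0/16 (H2) depth=16
  + 149.0.0.0/8 (H6) depth=8
  + 174.56.137.0/24 (H2) depth=24
  + 77.160.0.0/12 (H4) depth=12
  ? 149.2.33.109  path d0:H1→d1:-→d2:-→d3:-→d4:-→d5:-→d6:-→d7:-→d8:H6  best=H6
  del 74.224.0.0/12 (clear depth 12)
  ? 174.56.137.7  path d0:H1→d1:-→d2:-→d3:-→d4:-→d5:-→d6:-→d7:-→d8:-→d9:-→d10:-→d11:-→d12:H5→d13:-→d14:-→d15:-→d16:-→d17:-→d18:-→d19:-→d20:-→d21:-→d22:-→d23:-→d24:H2  best=H2
  + 64.0.0.0/3 (H5) depth=3
  + 74.0.0.0/8 (H0) depth=8
  ? 74.0.0.0  path d0:H1→d1:-→d2:-→d3:H5→d4:-→d5:-→d6:-→d7:-→d8:H0  best=H0
  + 149.83.123.0/24 (H5) depth=24
  + 74.234.96.0/20 (H2) depth=20
  + 77.0.0.0/8 (H4) depth=8
  + 174.56.137.17/32 (H1) depth=32
  + 174.56.137.17/32 (H0) depth=32
  ? 72.28.215.191  path d0:H1→d1:-→d2:-→d3:H5→d4:-→d5:-→d6:-  best=H5
  del 174.48.0.0/12 (clear depth 12)
  ? 149.83.123.0  path d0:H1→d1:-→d2:-→d3:-→d4:-→d5:-→d6:-→d7:-→d8:H6→d9:-→d10:-→d11:-→d12:-→d13:-→d14:-→d15:-→d16:-→d17:-→d18:-→d19:-→d20:-→d21:-→d22:-→d23:-→d24:H5  best=H5
  ? 77.160.0.2  path d0:H1→d1:-→d2:-→d3:H5→d4:-→d5:-→d6:-→d7:-→d8:H4→d9:-→d10:-→d11:-→d12:H4  best=H4
  + 77.174.123.89/32 (H2) depth=32
  + 144.0.0.0/5 (H5) depth=5
  ? 77.174.7.249  path d0:H1→d1:-→d2:-→d3:H5→d4:-→d5:-→d6:-→d7:-→d8:H4→d9:-→d10:-→d11:-→d12:H4→d13:-→d14:-→d15:-→d16:H2→d17:-  best=H2
  + 77.0.0.0/8 (H0) depth=8
  ? 149.13.36.203  path d0:H1→d1:-→d2:-→d3:-→d4:-→d5:H5→d6:-→d7:-→d8:H6→d9:-  best=H6
  + 0.0.0.0/0 (H6) depth=0

== LOOKUPS ==
["H2","H1","H6","H2","H0","H5","H5","H4","H2","H6"]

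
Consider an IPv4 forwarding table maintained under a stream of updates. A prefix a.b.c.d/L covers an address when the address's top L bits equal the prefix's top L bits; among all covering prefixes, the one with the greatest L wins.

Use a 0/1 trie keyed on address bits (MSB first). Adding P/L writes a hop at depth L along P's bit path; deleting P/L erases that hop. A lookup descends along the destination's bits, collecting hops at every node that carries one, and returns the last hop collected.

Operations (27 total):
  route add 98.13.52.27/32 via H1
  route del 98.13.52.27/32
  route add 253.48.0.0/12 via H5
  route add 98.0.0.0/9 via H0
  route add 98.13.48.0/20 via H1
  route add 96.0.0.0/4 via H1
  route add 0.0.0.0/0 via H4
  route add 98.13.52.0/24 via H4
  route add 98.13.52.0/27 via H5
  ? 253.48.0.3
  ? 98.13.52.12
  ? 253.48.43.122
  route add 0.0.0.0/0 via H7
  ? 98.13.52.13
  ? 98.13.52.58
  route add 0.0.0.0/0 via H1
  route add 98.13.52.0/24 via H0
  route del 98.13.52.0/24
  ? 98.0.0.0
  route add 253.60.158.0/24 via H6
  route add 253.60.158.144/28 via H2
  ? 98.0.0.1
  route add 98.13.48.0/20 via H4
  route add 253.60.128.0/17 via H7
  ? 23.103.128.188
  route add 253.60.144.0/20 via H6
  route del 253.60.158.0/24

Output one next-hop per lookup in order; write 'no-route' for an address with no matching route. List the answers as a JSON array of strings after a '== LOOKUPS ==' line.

Process each operation:
  add 98.13.52.27/32 -> H1 at depth 32
  del 98.13.52.27/32 (clear depth 32)
  add 253.48.0.0/12 -> H5 at depth 12
  add 98.0.0.0/9 -> H0 at depth 9
  add 98.13.48.0/20 -> H1 at depth 20
  add 96.0.0.0/4 -> H1 at depth 4
  add 0.0.0.0/0 -> H4 at depth 0
  add 98.13.52.0/24 -> H4 at depth 24
  add 98.13.52.0/27 -> H5 at depth 27
  lookup 253.48.0.3: bits 111111010011 walk d0:H4→d1:-→d2:-→d3:-→d4:-→d5:-→d6:-→d7:-→d8:-→d9:-→d10:-→d11:-→d12:H5 -> H5
  lookup 98.13.52.12: bits 011000100000110100110100000 walk d0:H4→d1:-→d2:-→d3:-→d4:H1→d5:-→d6:-→d7:-→d8:-→d9:H0→d10:-→d11:-→d12:-→d13:-→d14:-→d15:-→d16:-→d17:-→d18:-→d19:-→d20:H1→d21:-→d22:-→d23:-→d24:H4→d25:-→d26:-→d27:H5 -> H5
  lookup 253.48.43.122: bits 111111010011 walk d0:H4→d1:-→d2:-→d3:-→d4:-→d5:-→d6:-→d7:-→d8:-→d9:-→d10:-→d11:-→d12:H5 -> H5
  add 0.0.0.0/0 -> H7 at depth 0
  lookup 98.13.52.13: bits 011000100000110100110100000 walk d0:H7→d1:-→d2:-→d3:-→d4:H1→d5:-→d6:-→d7:-→d8:-→d9:H0→d10:-→d11:-→d12:-→d13:-→d14:-→d15:-→d16:-→d17:-→d18:-→d19:-→d20:H1→d21:-→d22:-→d23:-→d24:H4→d25:-→d26:-→d27:H5 -> H5
  lookup 98.13.52.58: bits 01100010000011010011010000 walk d0:H7→d1:-→d2:-→d3:-→d4:H1→d5:-→d6:-→d7:-→d8:-→d9:H0→d10:-→d11:-→d12:-→d13:-→d14:-→d15:-→d16:-→d17:-→d18:-→d19:-→d20:H1→d21:-→d22:-→d23:-→d24:H4→d25:-→d26:- -> H4
  add 0.0.0.0/0 -> H1 at depth 0
  add 98.13.52.0/24 -> H0 at depth 24
  del 98.13.52.0/24 (clear depth 24)
  lookup 98.0.0.0: bits 011000100000 walk d0:H1→d1:-→d2:-→d3:-→d4:H1→d5:-→d6:-→d7:-→d8:-→d9:H0→d10:-→d11:-→d12:- -> H0
  add 253.60.158.0/24 -> H6 at depth 24
  add 253.60.158.144/28 -> H2 at depth 28
  lookup 98.0.0.1: bits 011000100000 walk d0:H1→d1:-→d2:-→d3:-→d4:H1→d5:-→d6:-→d7:-→d8:-→d9:H0→d10:-→d11:-→d12:- -> H0
  add 98.13.48.0/20 -> H4 at depth 20
  add 253.60.128.0/17 -> H7 at depth 17
  lookup 23.103.128.188: bits 0 walk d0:H1→d1:- -> H1
  add 253.60.144.0/20 -> H6 at depth 20
  del 253.60.158.0/24 (clear depth 24)

== LOOKUPS ==
["H5","H5","H5","H5","H4","H0","H0","H1"]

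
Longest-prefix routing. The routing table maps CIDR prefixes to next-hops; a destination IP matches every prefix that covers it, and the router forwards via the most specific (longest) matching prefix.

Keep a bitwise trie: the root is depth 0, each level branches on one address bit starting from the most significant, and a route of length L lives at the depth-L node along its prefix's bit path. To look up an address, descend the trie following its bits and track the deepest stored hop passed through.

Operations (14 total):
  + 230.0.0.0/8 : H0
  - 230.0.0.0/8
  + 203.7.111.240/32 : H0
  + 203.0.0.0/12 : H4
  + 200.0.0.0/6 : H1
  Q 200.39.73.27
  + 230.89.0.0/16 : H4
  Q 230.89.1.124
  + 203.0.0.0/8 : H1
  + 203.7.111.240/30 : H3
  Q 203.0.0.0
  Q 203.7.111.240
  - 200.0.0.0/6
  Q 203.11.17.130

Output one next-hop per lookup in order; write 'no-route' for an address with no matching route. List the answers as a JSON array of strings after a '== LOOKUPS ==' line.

Process each operation:
  add 230.0.0.0/8 -> H0 at depth 8
  del 230.0.0.0/8 (clear depth 8)
  add 203.7.111.240/32 -> H0 at depth 32
  add 203.0.0.0/12 -> H4 at depth 12
  add 200.0.0.0/6 -> H1 at depth 6
  Q 200.39.73.27: descend 110010 ; hops seen [H1] ; pick H1
  add 230.89.0.0/16 -> H4 at depth 16
  Q 230.89.1.124: descend 1110011001011001 ; hops seen [H4] ; pick H4
  add 203.0.0.0/8 -> H1 at depth 8
  add 203.7.111.240/30 -> H3 at depth 30
  Q 203.0.0.0: descend 1100101100000 ; hops seen [H1,H1,H4] ; pick H4
  Q 203.7.111.240: descend 11001011000001110110111111110000 ; hops seen [H1,H1,H4,H3,H0] ; pick H0
  del 200.0.0.0/6 (clear depth 6)
  Q 203.11.17.130: descend 110010110000 ; hops seen [H1,H4] ; pick H4

== LOOKUPS ==
["H1","H4","H4","H0","H4"]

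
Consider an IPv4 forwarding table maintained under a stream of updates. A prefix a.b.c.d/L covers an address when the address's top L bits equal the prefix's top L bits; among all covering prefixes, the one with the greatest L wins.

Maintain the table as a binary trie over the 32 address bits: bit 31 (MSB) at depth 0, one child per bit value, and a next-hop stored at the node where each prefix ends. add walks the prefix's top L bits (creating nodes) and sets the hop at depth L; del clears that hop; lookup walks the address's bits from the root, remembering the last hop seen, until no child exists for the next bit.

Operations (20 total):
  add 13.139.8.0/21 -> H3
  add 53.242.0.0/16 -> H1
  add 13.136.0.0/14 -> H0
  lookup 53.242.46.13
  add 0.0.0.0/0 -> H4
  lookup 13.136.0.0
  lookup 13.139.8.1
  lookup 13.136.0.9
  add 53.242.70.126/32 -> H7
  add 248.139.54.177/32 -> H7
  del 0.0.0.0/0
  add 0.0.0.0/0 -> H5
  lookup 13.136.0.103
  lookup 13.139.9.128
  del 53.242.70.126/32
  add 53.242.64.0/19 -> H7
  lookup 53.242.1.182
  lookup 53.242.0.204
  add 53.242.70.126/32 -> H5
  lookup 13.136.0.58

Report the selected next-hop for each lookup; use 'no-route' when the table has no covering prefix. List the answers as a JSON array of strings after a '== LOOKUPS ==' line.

Process each operation:
  add 13.139.8.0/21 -> H3 at depth 21
  add 53.242.0.0/16 -> H1 at depth 16
  add 13.136.0.0/14 -> H0 at depth 14
  Q 53.242.46.13: descend 0011010111110010 ; hops seen [H1] ; pick H1
  add 0.0.0.0/0 -> H4 at depth 0
  Q 13.136.0.0: descend 00001101100010 ; hops seen [H4,H0] ; pick H0
  Q 13.139.8.1: descend 000011011000101100001 ; hops seen [H4,H0,H3] ; pick H3
  Q 13.136.0.9: descend 00001101100010 ; hops seen [H4,H0] ; pick H0
  add 53.242.70.126/32 -> H7 at depth 32
  add 248.139.54.177/32 -> H7 at depth 32
  - 0.0.0.0/0 clear@0
  add 0.0.0.0/0 -> H5 at depth 0
  Q 13.136.0.103: descend 00001101100010 ; hops seen [H5,H0] ; pick H0
  Q 13.139.9.128: descend 000011011000101100001 ; hops seen [H5,H0,H3] ; pick H3
  - 53.242.70.126/32 clear@32
  add 53.242.64.0/19 -> H7 at depth 19
  Q 53.242.1.182: descend 00110101111100100 ; hops seen [H5,H1] ; pick H1
  Q 53.242.0.204: descend 00110101111100100 ; hops seen [H5,H1] ; pick H1
  add 53.242.70.126/32 -> H5 at depth 32
  Q 13.136.0.58: descend 00001101100010 ; hops seen [H5,H0] ; pick H0

== LOOKUPS ==
["H1","H0","H3","H0","H0","H3","H1","H1","H0"]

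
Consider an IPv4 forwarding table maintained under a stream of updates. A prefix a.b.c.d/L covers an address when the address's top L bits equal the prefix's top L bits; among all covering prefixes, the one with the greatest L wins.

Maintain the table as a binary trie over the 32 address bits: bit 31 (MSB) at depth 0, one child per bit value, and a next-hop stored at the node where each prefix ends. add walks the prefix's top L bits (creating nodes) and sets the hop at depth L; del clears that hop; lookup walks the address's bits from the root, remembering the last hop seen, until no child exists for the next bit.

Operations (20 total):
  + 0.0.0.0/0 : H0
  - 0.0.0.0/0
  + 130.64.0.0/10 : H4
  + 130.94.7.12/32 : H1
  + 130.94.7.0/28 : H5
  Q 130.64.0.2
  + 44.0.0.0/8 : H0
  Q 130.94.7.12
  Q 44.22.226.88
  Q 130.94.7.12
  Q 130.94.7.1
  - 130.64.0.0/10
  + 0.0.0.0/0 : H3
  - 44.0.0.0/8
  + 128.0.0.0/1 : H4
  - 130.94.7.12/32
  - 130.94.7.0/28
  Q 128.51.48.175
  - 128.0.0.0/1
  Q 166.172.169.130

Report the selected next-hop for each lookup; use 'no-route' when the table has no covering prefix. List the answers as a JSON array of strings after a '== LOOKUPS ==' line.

Process each operation:
  + 0.0.0.0/0 (H0) depth=0
  - 0.0.0.0/0 clear@0
  + 130.64.0.0/10 (H4) depth=10
  + 130.94.7.12/32 (H1) depth=32
  + 130.94.7.0/28 (H5) depth=28
  lookup 130.64.0.2: bits 10000010010 walk d0:-→d1:-→d2:-→d3:-→d4:-→d5:-→d6:-→d7:-→d8:-→d9:-→d10:H4→d11:- -> H4
  + 44.0.0.0/8 (H0) depth=8
  lookup 130.94.7.12: bits 10000010010111100000011100001100 walk d0:-→d1:-→d2:-→d3:-→d4:-→d5:-→d6:-→d7:-→d8:-→d9:-→d10:H4→d11:-→d12:-→d13:-→d14:-→d15:-→d16:-→d17:-→d18:-→d19:-→d20:-→d21:-→d22:-→d23:-→d24:-→d25:-→d26:-→d27:-→d28:H5→d29:-→d30:-→d31:-→d32:H1 -> H1
  lookup 44.22.226.88: bits 00101100 walk d0:-→d1:-→d2:-→d3:-→d4:-→d5:-→d6:-→d7:-→d8:H0 -> H0
  lookup 130.94.7.12: bits 10000010010111100000011100001100 walk d0:-→d1:-→d2:-→d3:-→d4:-→d5:-→d6:-→d7:-→d8:-→d9:-→d10:H4→d11:-→d12:-→d13:-→d14:-→d15:-→d16:-→d17:-→d18:-→d19:-→d20:-→d21:-→d22:-→d23:-→d24:-→d25:-→d26:-→d27:-→d28:H5→d29:-→d30:-→d31:-→d32:H1 -> H1
  lookup 130.94.7.1: bits 1000001001011110000001110000 walk d0:-→d1:-→d2:-→d3:-→d4:-→d5:-→d6:-→d7:-→d8:-→d9:-→d10:H4→d11:-→d12:-→d13:-→d14:-→d15:-→d16:-→d17:-→d18:-→d19:-→d20:-→d21:-→d22:-→d23:-→d24:-→d25:-→d26:-→d27:-→d28:H5 -> H5
  - 130.64.0.0/10 clear@10
  + 0.0.0.0/0 (H3) depth=0
  - 44.0.0.0/8 clear@8
  + 128.0.0.0/1 (H4) depth=1
  - 130.94.7.12/32 clear@32
  - 130.94.7.0/28 clear@28
  lookup 128.51.48.175: bits 100000 walk d0:H3→d1:H4→d2:-→d3:-→d4:-→d5:-→d6:- -> H4
  - 128.0.0.0/1 clear@1
  lookup 166.172.169.130: bits 10 walk d0:H3→d1:-→d2:- -> H3

== LOOKUPS ==
["H4","H1","H0","H1","H5","H4","H3"]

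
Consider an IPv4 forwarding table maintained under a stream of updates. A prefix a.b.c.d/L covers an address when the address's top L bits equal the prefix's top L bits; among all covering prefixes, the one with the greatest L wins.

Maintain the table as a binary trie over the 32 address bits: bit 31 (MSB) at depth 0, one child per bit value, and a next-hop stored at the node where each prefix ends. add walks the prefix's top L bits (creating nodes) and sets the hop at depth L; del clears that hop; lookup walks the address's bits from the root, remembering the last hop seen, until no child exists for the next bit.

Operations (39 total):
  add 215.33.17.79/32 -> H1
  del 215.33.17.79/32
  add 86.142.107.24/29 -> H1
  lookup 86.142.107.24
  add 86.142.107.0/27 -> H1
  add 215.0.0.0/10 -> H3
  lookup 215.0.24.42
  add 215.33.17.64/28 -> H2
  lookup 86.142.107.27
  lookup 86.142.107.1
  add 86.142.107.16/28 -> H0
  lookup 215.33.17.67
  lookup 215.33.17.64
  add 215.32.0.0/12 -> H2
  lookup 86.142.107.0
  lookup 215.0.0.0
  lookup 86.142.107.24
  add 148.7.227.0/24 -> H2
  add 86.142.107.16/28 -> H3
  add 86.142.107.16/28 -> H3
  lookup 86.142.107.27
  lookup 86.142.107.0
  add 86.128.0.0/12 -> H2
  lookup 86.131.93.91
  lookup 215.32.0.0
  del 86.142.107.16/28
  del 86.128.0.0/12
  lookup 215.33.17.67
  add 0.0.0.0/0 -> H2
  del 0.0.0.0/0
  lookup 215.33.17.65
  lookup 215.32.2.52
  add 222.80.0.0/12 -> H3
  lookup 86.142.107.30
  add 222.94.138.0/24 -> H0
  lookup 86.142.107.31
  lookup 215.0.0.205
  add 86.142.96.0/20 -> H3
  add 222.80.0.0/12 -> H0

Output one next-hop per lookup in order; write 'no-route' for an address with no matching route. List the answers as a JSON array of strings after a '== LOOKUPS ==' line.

Apply in order:
  add 215.33.17.79/32 -> H1 at depth 32
  - 215.33.17.79/32 clear@32
  add 86.142.107.24/29 -> H1 at depth 29
  Q 86.142.107.24: descend 01010110100011100110101100011 ; hops seen [H1] ; pick H1
  add 86.142.107.0/27 -> H1 at depth 27
  add 215.0.0.0/10 -> H3 at depth 10
  Q 215.0.24.42: descend 1101011100 ; hops seen [H3] ; pick H3
  add 215.33.17.64/28 -> H2 at depth 28
  Q 86.142.107.27: descend 01010110100011100110101100011 ; hops seen [H1,H1] ; pick H1
  Q 86.142.107.1: descend 010101101000111001101011000 ; hops seen [H1] ; pick H1
  add 86.142.107.16/28 -> H0 at depth 28
  Q 215.33.17.67: descend 1101011100100001000100010100 ; hops seen [H3,H2] ; pick H2
  Q 215.33.17.64: descend 1101011100100001000100010100 ; hops seen [H3,H2] ; pick H2
  add 215.32.0.0/12 -> H2 at depth 12
  Q 86.142.107.0: descend 010101101000111001101011000 ; hops seen [H1] ; pick H1
  Q 215.0.0.0: descend 1101011100 ; hops seen [H3] ; pick H3
  Q 86.142.107.24: descend 01010110100011100110101100011 ; hops seen [H1,H0,H1] ; pick H1
  add 148.7.227.0/24 -> H2 at depth 24
  add 86.142.107.16/28 -> H3 at depth 28
  add 86.142.107.16/28 -> H3 at depth 28
  Q 86.142.107.27: descend 01010110100011100110101100011 ; hops seen [H1,H3,H1] ; pick H1
  Q 86.142.107.0: descend 010101101000111001101011000 ; hops seen [H1] ; pick H1
  add 86.128.0.0/12 -> H2 at depth 12
  Q 86.131.93.91: descend 010101101000 ; hops seen [H2] ; pick H2
  Q 215.32.0.0: descend 110101110010000 ; hops seen [H3,H2] ; pick H2
  - 86.142.107.16/28 clear@28
  - 86.128.0.0/12 clear@12
  Q 215.33.17.67: descend 1101011100100001000100010100 ; hops seen [H3,H2,H2] ; pick H2
  add 0.0.0.0/0 -> H2 at depth 0
  - 0.0.0.0/0 clear@0
  Q 215.33.17.65: descend 1101011100100001000100010100 ; hops seen [H3,H2,H2] ; pick H2
  Q 215.32.2.52: descend 110101110010000 ; hops seen [H3,H2] ; pick H2
  add 222.80.0.0/12 -> H3 at depth 12
  Q 86.142.107.30: descend 01010110100011100110101100011 ; hops seen [H1,H1] ; pick H1
  add 222.94.138.0/24 -> H0 at depth 24
  Q 86.142.107.31: descend 01010110100011100110101100011 ; hops seen [H1,H1] ; pick H1
  Q 215.0.0.205: descend 1101011100 ; hops seen [H3] ; pick H3
  add 86.142.96.0/20 -> H3 at depth 20
  add 222.80.0.0/12 -> H0 at depth 12

== LOOKUPS ==
["H1","H3","H1","H1","H2","H2","H1","H3","H1","H1","H1","H2","H2","H2","H2","H2","H1","H1","H3"]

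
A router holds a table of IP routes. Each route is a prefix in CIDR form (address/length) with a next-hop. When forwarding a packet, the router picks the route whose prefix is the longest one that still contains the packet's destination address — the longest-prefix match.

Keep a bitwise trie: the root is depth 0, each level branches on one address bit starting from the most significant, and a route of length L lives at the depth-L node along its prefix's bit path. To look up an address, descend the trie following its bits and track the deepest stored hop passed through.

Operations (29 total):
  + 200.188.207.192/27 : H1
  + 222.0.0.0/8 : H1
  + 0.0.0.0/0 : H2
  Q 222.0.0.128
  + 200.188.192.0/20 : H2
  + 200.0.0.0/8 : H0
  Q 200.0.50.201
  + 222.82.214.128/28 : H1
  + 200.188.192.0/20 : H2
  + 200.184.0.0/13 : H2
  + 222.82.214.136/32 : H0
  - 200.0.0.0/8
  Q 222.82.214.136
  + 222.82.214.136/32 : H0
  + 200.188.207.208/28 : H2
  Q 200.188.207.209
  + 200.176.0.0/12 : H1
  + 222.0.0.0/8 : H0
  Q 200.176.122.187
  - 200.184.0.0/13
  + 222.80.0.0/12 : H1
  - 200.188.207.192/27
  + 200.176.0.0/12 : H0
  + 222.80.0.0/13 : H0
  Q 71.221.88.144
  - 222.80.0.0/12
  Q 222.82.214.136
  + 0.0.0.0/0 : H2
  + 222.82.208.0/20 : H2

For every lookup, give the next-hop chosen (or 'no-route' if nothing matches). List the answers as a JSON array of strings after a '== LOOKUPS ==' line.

Apply in order:
  + 200.188.207.192/27 (H1) depth=27
  + 222.0.0.0/8 (H1) depth=8
  + 0.0.0.0/0 (H2) depth=0
  Q 222.0.0.128: descend 11011110 ; hops seen [H2,H1] ; pick H1
  + 200.188.192.0/20 (H2) depth=20
  + 200.0.0.0/8 (H0) depth=8
  Q 200.0.50.201: descend 11001000 ; hops seen [H2,H0] ; pick H0
  + 222.82.214.128/28 (H1) depth=28
  + 200.188.192.0/20 (H2) depth=20
  + 200.184.0.0/13 (H2) depth=13
  + 222.82.214.136/32 (H0) depth=32
  del 200.0.0.0/8 (clear depth 8)
  Q 222.82.214.136: descend 11011110010100101101011010001000 ; hops seen [H2,H1,H1,H0] ; pick H0
  + 222.82.214.136/32 (H0) depth=32
  + 200.188.207.208/28 (H2) depth=28
  Q 200.188.207.209: descend 1100100010111100110011111101 ; hops seen [H2,H2,H2,H1,H2] ; pick H2
  + 200.176.0.0/12 (H1) depth=12
  + 222.0.0.0/8 (H0) depth=8
  Q 200.176.122.187: descend 110010001011 ; hops seen [H2,H1] ; pick H1
  del 200.184.0.0/13 (clear depth 13)
  + 222.80.0.0/12 (H1) depth=12
  del 200.188.207.192/27 (clear depth 27)
  + 200.176.0.0/12 (H0) depth=12
  + 222.80.0.0/13 (H0) depth=13
  Q 71.221.88.144: descend ε ; hops seen [H2] ; pick H2
  del 222.80.0.0/12 (clear depth 12)
  Q 222.82.214.136: descend 11011110010100101101011010001000 ; hops seen [H2,H0,H0,H1,H0] ; pick H0
  + 0.0.0.0/0 (H2) depth=0
  + 222.82.208.0/20 (H2) depth=20

== LOOKUPS ==
["H1","H0","H0","H2","H1","H2","H0"]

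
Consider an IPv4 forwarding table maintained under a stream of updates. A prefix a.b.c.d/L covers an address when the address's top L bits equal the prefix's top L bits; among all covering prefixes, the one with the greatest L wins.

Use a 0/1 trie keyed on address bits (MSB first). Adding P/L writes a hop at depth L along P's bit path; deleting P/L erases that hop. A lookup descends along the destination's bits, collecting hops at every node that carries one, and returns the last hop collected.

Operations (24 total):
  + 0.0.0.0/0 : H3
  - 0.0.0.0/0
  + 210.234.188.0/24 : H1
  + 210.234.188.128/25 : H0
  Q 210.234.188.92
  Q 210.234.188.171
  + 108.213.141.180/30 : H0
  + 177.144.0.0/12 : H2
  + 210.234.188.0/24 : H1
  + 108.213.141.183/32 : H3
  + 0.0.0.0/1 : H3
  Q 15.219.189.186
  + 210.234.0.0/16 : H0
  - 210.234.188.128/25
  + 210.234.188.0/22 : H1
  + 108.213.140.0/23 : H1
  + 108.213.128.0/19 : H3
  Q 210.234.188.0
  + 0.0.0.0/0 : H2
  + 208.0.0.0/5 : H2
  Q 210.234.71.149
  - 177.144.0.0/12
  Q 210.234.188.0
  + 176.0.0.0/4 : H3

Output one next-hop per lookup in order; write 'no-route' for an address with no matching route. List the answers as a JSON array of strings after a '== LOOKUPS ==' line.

Trace:
  + 0.0.0.0/0 (H3) depth=0
  del 0.0.0.0/0 (clear depth 0)
  + 210.234.188.0/24 (H1) depth=24
  + 210.234.188.128/25 (H0) depth=25
  Q 210.234.188.92: descend 110100101110101010111100 ; hops seen [H1] ; pick H1
  Q 210.234.188.171: descend 1101001011101010101111001 ; hops seen [H1,H0] ; pick H0
  + 108.213.141.180/30 (H0) depth=30
  + 177.144.0.0/12 (H2) depth=12
  + 210.234.188.0/24 (H1) depth=24
  + 108.213.141.183/32 (H3) depth=32
  + 0.0.0.0/1 (H3) depth=1
  Q 15.219.189.186: descend 0 ; hops seen [H3] ; pick H3
  + 210.234.0.0/16 (H0) depth=16
  del 210.234.188.128/25 (clear depth 25)
  + 210.234.188.0/22 (H1) depth=22
  + 108.213.140.0/23 (H1) depth=23
  + 108.213.128.0/19 (H3) depth=19
  Q 210.234.188.0: descend 110100101110101010111100 ; hops seen [H0,H1,H1] ; pick H1
  + 0.0.0.0/0 (H2) depth=0
  + 208.0.0.0/5 (H2) depth=5
  Q 210.234.71.149: descend 1101001011101010 ; hops seen [H2,H2,H0] ; pick H0
  del 177.144.0.0/12 (clear depth 12)
  Q 210.234.188.0: descend 110100101110101010111100 ; hops seen [H2,H2,H0,H1,H1] ; pick H1
  + 176.0.0.0/4 (H3) depth=4

== LOOKUPS ==
["H1","H0","H3","H1","H0","H1"]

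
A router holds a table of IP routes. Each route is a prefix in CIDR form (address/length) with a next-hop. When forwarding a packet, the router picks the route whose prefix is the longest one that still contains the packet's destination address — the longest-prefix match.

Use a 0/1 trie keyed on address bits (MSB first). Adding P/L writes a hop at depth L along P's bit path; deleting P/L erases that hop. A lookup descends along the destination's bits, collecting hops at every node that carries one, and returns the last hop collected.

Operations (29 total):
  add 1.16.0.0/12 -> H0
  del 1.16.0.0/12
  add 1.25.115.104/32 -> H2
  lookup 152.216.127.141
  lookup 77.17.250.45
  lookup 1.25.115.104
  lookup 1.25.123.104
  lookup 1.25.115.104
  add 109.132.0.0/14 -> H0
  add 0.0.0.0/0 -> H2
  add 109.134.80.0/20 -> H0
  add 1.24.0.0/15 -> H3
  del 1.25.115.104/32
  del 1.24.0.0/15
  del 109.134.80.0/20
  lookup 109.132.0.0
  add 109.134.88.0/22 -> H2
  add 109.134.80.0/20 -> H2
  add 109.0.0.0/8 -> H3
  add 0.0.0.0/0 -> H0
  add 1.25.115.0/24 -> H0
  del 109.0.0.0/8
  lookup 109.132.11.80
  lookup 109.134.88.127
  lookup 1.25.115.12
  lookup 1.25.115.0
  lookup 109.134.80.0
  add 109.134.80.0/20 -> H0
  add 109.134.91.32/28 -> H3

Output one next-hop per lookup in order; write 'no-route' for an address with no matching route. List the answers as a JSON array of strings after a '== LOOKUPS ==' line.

Trace:
  + 1.16.0.0/12 (H0) depth=12
  - 1.16.0.0/12 clear@12
  + 1.25.115.104/32 (H2) depth=32
  lookup 152.216.127.141: bits ε walk d0:- -> no-route
  lookup 77.17.250.45: bits 0 walk d0:-→d1:- -> no-route
  lookup 1.25.115.104: bits 00000001000110010111001101101000 walk d0:-→d1:-→d2:-→d3:-→d4:-→d5:-→d6:-→d7:-→d8:-→d9:-→d10:-→d11:-→d12:-→d13:-→d14:-→d15:-→d16:-→d17:-→d18:-→d19:-→d20:-→d21:-→d22:-→d23:-→d24:-→d25:-→d26:-→d27:-→d28:-→d29:-→d30:-→d31:-→d32:H2 -> H2
  lookup 1.25.123.104: bits 00000001000110010111 walk d0:-→d1:-→d2:-→d3:-→d4:-→d5:-→d6:-→d7:-→d8:-→d9:-→d10:-→d11:-→d12:-→d13:-→d14:-→d15:-→d16:-→d17:-→d18:-→d19:-→d20:- -> no-route
  lookup 1.25.115.104: bits 00000001000110010111001101101000 walk d0:-→d1:-→d2:-→d3:-→d4:-→d5:-→d6:-→d7:-→d8:-→d9:-→d10:-→d11:-→d12:-→d13:-→d14:-→d15:-→d16:-→d17:-→d18:-→d19:-→d20:-→d21:-→d22:-→d23:-→d24:-→d25:-→d26:-→d27:-→d28:-→d29:-→d30:-→d31:-→d32:H2 -> H2
  + 109.132.0.0/14 (H0) depth=14
  + 0.0.0.0/0 (H2) depth=0
  + 109.134.80.0/20 (H0) depth=20
  + 1.24.0.0/15 (H3) depth=15
  - 1.25.115.104/32 clear@32
  - 1.24.0.0/15 clear@15
  - 109.134.80.0/20 clear@20
  lookup 109.132.0.0: bits 01101101100001 walk d0:H2→d1:-→d2:-→d3:-→d4:-→d5:-→d6:-→d7:-→d8:-→d9:-→d10:-→d11:-→d12:-→d13:-→d14:H0 -> H0
  + 109.134.88.0/22 (H2) depth=22
  + 109.134.80.0/20 (H2) depth=20
  + 109.0.0.0/8 (H3) depth=8
  + 0.0.0.0/0 (H0) depth=0
  + 1.25.115.0/24 (H0) depth=24
  - 109.0.0.0/8 clear@8
  lookup 109.132.11.80: bits 01101101100001 walk d0:H0→d1:-→d2:-→d3:-→d4:-→d5:-→d6:-→d7:-→d8:-→d9:-→d10:-→d11:-→d12:-→d13:-→d14:H0 -> H0
  lookup 109.134.88.127: bits 0110110110000110010110 walk d0:H0→d1:-→d2:-→d3:-→d4:-→d5:-→d6:-→d7:-→d8:-→d9:-→d10:-→d11:-→d12:-→d13:-→d14:H0→d15:-→d16:-→d17:-→d18:-→d19:-→d20:H2→d21:-→d22:H2 -> H2
  lookup 1.25.115.12: bits 0000000100011001011100110 walk d0:H0→d1:-→d2:-→d3:-→d4:-→d5:-→d6:-→d7:-→d8:-→d9:-→d10:-→d11:-→d12:-→d13:-→d14:-→d15:-→d16:-→d17:-→d18:-→d19:-→d20:-→d21:-→d22:-→d23:-→d24:H0→d25:- -> H0
  lookup 1.25.115.0: bits 0000000100011001011100110 walk d0:H0→d1:-→d2:-→d3:-→d4:-→d5:-→d6:-→d7:-→d8:-→d9:-→d10:-→d11:-→d12:-→d13:-→d14:-→d15:-→d16:-→d17:-→d18:-→d19:-→d20:-→d21:-→d22:-→d23:-→d24:H0→d25:- -> H0
  lookup 109.134.80.0: bits 01101101100001100101 walk d0:H0→d1:-→d2:-→d3:-→d4:-→d5:-→d6:-→d7:-→d8:-→d9:-→d10:-→d11:-→d12:-→d13:-→d14:H0→d15:-→d16:-→d17:-→d18:-→d19:-→d20:H2 -> H2
  + 109.134.80.0/20 (H0) depth=20
  + 109.134.91.32/28 (H3) depth=28

== LOOKUPS ==
["no-route","no-route","H2","no-route","H2","H0","H0","H2","H0","H0","H2"]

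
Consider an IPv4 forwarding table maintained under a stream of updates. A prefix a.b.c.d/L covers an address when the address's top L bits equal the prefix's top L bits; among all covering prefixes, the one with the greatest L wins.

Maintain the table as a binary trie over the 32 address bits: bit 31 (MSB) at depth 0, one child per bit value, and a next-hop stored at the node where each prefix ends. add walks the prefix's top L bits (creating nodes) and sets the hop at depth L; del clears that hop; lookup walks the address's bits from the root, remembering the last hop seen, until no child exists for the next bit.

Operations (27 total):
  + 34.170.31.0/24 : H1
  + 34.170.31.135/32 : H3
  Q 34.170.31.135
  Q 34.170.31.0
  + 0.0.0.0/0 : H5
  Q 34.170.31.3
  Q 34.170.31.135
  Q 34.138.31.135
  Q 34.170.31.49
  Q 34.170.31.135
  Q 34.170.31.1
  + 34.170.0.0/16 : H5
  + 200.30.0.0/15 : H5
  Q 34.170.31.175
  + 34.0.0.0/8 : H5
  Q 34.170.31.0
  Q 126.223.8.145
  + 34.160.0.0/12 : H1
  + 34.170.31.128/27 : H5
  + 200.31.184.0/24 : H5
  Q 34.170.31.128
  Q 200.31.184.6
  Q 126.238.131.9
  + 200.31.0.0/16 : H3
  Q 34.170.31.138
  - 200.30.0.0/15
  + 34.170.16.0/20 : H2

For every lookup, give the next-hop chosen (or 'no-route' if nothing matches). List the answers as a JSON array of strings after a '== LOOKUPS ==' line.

Trace:
  add 34.170.31.0/24 -> H1 at depth 24
  add 34.170.31.135/32 -> H3 at depth 32
  lookup 34.170.31.135: bits 00100010101010100001111110000111 walk d0:-→d1:-→d2:-→d3:-→d4:-→d5:-→d6:-→d7:-→d8:-→d9:-→d10:-→d11:-→d12:-→d13:-→d14:-→d15:-→d16:-→d17:-→d18:-→d19:-→d20:-→d21:-→d22:-→d23:-→d24:H1→d25:-→d26:-→d27:-→d28:-→d29:-→d30:-→d31:-→d32:H3 -> H3
  lookup 34.170.31.0: bits 001000101010101000011111 walk d0:-→d1:-→d2:-→d3:-→d4:-→d5:-→d6:-→d7:-→d8:-→d9:-→d10:-→d11:-→d12:-→d13:-→d14:-→d15:-→d16:-→d17:-→d18:-→d19:-→d20:-→d21:-→d22:-→d23:-→d24:H1 -> H1
  add 0.0.0.0/0 -> H5 at depth 0
  lookup 34.170.31.3: bits 001000101010101000011111 walk d0:H5→d1:-→d2:-→d3:-→d4:-→d5:-→d6:-→d7:-→d8:-→d9:-→d10:-→d11:-→d12:-→d13:-→d14:-→d15:-→d16:-→d17:-→d18:-→d19:-→d20:-→d21:-→d22:-→d23:-→d24:H1 -> H1
  lookup 34.170.31.135: bits 00100010101010100001111110000111 walk d0:H5→d1:-→d2:-→d3:-→d4:-→d5:-→d6:-→d7:-→d8:-→d9:-→d10:-→d11:-→d12:-→d13:-→d14:-→d15:-→d16:-→d17:-→d18:-→d19:-→d20:-→d21:-→d22:-→d23:-→d24:H1→d25:-→d26:-→d27:-→d28:-→d29:-→d30:-→d31:-→d32:H3 -> H3
  lookup 34.138.31.135: bits 0010001010 walk d0:H5→d1:-→d2:-→d3:-→d4:-→d5:-→d6:-→d7:-→d8:-→d9:-→d10:- -> H5
  lookup 34.170.31.49: bits 001000101010101000011111 walk d0:H5→d1:-→d2:-→d3:-→d4:-→d5:-→d6:-→d7:-→d8:-→d9:-→d10:-→d11:-→d12:-→d13:-→d14:-→d15:-→d16:-→d17:-→d18:-→d19:-→d20:-→d21:-→d22:-→d23:-→d24:H1 -> H1
  lookup 34.170.31.135: bits 00100010101010100001111110000111 walk d0:H5→d1:-→d2:-→d3:-→d4:-→d5:-→d6:-→d7:-→d8:-→d9:-→d10:-→d11:-→d12:-→d13:-→d14:-→d15:-→d16:-→d17:-→d18:-→d19:-→d20:-→d21:-→d22:-→d23:-→d24:H1→d25:-→d26:-→d27:-→d28:-→d29:-→d30:-→d31:-→d32:H3 -> H3
  lookup 34.170.31.1: bits 001000101010101000011111 walk d0:H5→d1:-→d2:-→d3:-→d4:-→d5:-→d6:-→d7:-→d8:-→d9:-→d10:-→d11:-→d12:-→d13:-→d14:-→d15:-→d16:-→d17:-→d18:-→d19:-→d20:-→d21:-→d22:-→d23:-→d24:H1 -> H1
  add 34.170.0.0/16 -> H5 at depth 16
  add 200.30.0.0/15 -> H5 at depth 15
  lookup 34.170.31.175: bits 00100010101010100001111110 walk d0:H5→d1:-→d2:-→d3:-→d4:-→d5:-→d6:-→d7:-→d8:-→d9:-→d10:-→d11:-→d12:-→d13:-→d14:-→d15:-→d16:H5→d17:-→d18:-→d19:-→d20:-→d21:-→d22:-→d23:-→d24:H1→d25:-→d26:- -> H1
  add 34.0.0.0/8 -> H5 at depth 8
  lookup 34.170.31.0: bits 001000101010101000011111 walk d0:H5→d1:-→d2:-→d3:-→d4:-→d5:-→d6:-→d7:-→d8:H5→d9:-→d10:-→d11:-→d12:-→d13:-→d14:-→d15:-→d16:H5→d17:-→d18:-→d19:-→d20:-→d21:-→d22:-→d23:-→d24:H1 -> H1
  lookup 126.223.8.145: bits 0 walk d0:H5→d1:- -> H5
  add 34.160.0.0/12 -> H1 at depth 12
  add 34.170.31.128/27 -> H5 at depth 27
  add 200.31.184.0/24 -> H5 at depth 24
  lookup 34.170.31.128: bits 00100010101010100001111110000 walk d0:H5→d1:-→d2:-→d3:-→d4:-→d5:-→d6:-→d7:-→d8:H5→d9:-→d10:-→d11:-→d12:H1→d13:-→d14:-→d15:-→d16:H5→d17:-→d18:-→d19:-→d20:-→d21:-→d22:-→d23:-→d24:H1→d25:-→d26:-→d27:H5→d28:-→d29:- -> H5
  lookup 200.31.184.6: bits 110010000001111110111000 walk d0:H5→d1:-→d2:-→d3:-→d4:-→d5:-→d6:-→d7:-→d8:-→d9:-→d10:-→d11:-→d12:-→d13:-→d14:-→d15:H5→d16:-→d17:-→d18:-→d19:-→d20:-→d21:-→d22:-→d23:-→d24:H5 -> H5
  lookup 126.238.131.9: bits 0 walk d0:H5→d1:- -> H5
  add 200.31.0.0/16 -> H3 at depth 16
  lookup 34.170.31.138: bits 0010001010101010000111111000 walk d0:H5→d1:-→d2:-→d3:-→d4:-→d5:-→d6:-→d7:-→d8:H5→d9:-→d10:-→d11:-→d12:H1→d13:-→d14:-→d15:-→d16:H5→d17:-→d18:-→d19:-→d20:-→d21:-→d22:-→d23:-→d24:H1→d25:-→d26:-→d27:H5→d28:- -> H5
  - 200.30.0.0/15 clear@15
  add 34.170.16.0/20 -> H2 at depth 20

== LOOKUPS ==
["H3","H1","H1","H3","H5","H1","H3","H1","H1","H1","H5","H5","H5","H5","H5"]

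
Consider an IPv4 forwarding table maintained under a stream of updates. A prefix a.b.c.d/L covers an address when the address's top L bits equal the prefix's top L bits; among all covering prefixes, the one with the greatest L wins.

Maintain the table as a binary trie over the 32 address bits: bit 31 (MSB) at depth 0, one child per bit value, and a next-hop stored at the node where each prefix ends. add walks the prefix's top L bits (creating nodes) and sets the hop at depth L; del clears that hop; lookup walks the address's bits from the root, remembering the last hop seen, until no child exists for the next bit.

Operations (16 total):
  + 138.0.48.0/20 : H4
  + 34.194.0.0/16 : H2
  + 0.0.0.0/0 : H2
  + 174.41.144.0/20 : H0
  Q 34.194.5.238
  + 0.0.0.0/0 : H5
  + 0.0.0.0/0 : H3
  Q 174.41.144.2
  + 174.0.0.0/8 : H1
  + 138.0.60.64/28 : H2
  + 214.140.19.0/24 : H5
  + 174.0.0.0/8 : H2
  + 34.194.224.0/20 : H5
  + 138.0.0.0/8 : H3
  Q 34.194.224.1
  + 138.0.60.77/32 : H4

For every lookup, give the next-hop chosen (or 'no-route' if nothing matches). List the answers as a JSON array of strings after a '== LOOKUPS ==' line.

Trace:
  + 138.0.48.0/20 (H4) depth=20
  + 34.194.0.0/16 (H2) depth=16
  + 0.0.0.0/0 (H2) depth=0
  + 174.41.144.0/20 (H0) depth=20
  ? 34.194.5.238  path d0:H2→d1:-→d2:-→d3:-→d4:-→d5:-→d6:-→d7:-→d8:-→d9:-→d10:-→d11:-→d12:-→d13:-→d14:-→d15:-→d16:H2  best=H2
  + 0.0.0.0/0 (H5) depth=0
  + 0.0.0.0/0 (H3) depth=0
  ? 174.41.144.2  path d0:H3→d1:-→d2:-→d3:-→d4:-→d5:-→d6:-→d7:-→d8:-→d9:-→d10:-→d11:-→d12:-→d13:-→d14:-→d15:-→d16:-→d17:-→d18:-→d19:-→d20:H0  best=H0
  + 174.0.0.0/8 (H1) depth=8
  + 138.0.60.64/28 (H2) depth=28
  + 214.140.19.0/24 (H5) depth=24
  + 174.0.0.0/8 (H2) depth=8
  + 34.194.224.0/20 (H5) depth=20
  + 138.0.0.0/8 (H3) depth=8
  ? 34.194.224.1  path d0:H3→d1:-→d2:-→d3:-→d4:-→d5:-→d6:-→d7:-→d8:-→d9:-→d10:-→d11:-→d12:-→d13:-→d14:-→d15:-→d16:H2→d17:-→d18:-→d19:-→d20:H5  best=H5
  + 138.0.60.77/32 (H4) depth=32

== LOOKUPS ==
["H2","H0","H5"]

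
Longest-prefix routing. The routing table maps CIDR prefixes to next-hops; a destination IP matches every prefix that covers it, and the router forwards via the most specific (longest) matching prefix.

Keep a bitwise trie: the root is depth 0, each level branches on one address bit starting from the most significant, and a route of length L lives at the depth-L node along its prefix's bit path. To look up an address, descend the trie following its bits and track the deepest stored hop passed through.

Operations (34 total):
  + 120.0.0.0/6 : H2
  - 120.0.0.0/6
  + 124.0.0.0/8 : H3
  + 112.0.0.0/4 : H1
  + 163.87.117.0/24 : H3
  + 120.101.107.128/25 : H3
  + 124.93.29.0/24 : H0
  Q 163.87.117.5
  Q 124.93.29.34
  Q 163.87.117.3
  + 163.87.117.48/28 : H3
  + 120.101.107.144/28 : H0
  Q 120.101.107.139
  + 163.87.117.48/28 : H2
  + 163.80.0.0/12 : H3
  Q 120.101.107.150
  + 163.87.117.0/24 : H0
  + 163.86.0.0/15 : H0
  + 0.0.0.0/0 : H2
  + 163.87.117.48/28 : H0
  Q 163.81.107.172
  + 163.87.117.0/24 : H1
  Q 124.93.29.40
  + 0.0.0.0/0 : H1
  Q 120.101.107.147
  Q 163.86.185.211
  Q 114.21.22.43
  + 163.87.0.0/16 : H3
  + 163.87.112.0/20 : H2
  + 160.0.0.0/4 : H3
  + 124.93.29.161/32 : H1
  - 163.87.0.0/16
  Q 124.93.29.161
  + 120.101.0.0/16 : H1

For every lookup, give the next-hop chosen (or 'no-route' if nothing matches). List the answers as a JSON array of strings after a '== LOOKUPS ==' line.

Process each operation:
  + 120.0.0.0/6 (H2) depth=6
  del 120.0.0.0/6 (clear depth 6)
  + 124.0.0.0/8 (H3) depth=8
  + 112.0.0.0/4 (H1) depth=4
  + 163.87.117.0/24 (H3) depth=24
  + 120.101.107.128/25 (H3) depth=25
  + 124.93.29.0/24 (H0) depth=24
  lookup 163.87.117.5: bits 101000110101011101110101 walk d0:-→d1:-→d2:-→d3:-→d4:-→d5:-→d6:-→d7:-→d8:-→d9:-→d10:-→d11:-→d12:-→d13:-→d14:-→d15:-→d16:-→d17:-→d18:-→d19:-→d20:-→d21:-→d22:-→d23:-→d24:H3 -> H3
  lookup 124.93.29.34: bits 011111000101110100011101 walk d0:-→d1:-→d2:-→d3:-→d4:H1→d5:-→d6:-→d7:-→d8:H3→d9:-→d10:-→d11:-→d12:-→d13:-→d14:-→d15:-→d16:-→d17:-→d18:-→d19:-→d20:-→d21:-→d22:-→d23:-→d24:H0 -> H0
  lookup 163.87.117.3: bits 101000110101011101110101 walk d0:-→d1:-→d2:-→d3:-→d4:-→d5:-→d6:-→d7:-→d8:-→d9:-→d10:-→d11:-→d12:-→d13:-→d14:-→d15:-→d16:-→d17:-→d18:-→d19:-→d20:-→d21:-→d22:-→d23:-→d24:H3 -> H3
  + 163.87.117.48/28 (H3) depth=28
  + 120.101.107.144/28 (H0) depth=28
  lookup 120.101.107.139: bits 011110000110010101101011100 walk d0:-→d1:-→d2:-→d3:-→d4:H1→d5:-→d6:-→d7:-→d8:-→d9:-→d10:-→d11:-→d12:-→d13:-→d14:-→d15:-→d16:-→d17:-→d18:-→d19:-→d20:-→d21:-→d22:-→d23:-→d24:-→d25:H3→d26:-→d27:- -> H3
  + 163.87.117.48/28 (H2) depth=28
  + 163.80.0.0/12 (H3) depth=12
  lookup 120.101.107.150: bits 0111100001100101011010111001 walk d0:-→d1:-→d2:-→d3:-→d4:H1→d5:-→d6:-→d7:-→d8:-→d9:-→d10:-→d11:-→d12:-→d13:-→d14:-→d15:-→d16:-→d17:-→d18:-→d19:-→d20:-→d21:-→d22:-→d23:-→d24:-→d25:H3→d26:-→d27:-→d28:H0 -> H0
  + 163.87.117.0/24 (H0) depth=24
  + 163.86.0.0/15 (H0) depth=15
  + 0.0.0.0/0 (H2) depth=0
  + 163.87.117.48/28 (H0) depth=28
  lookup 163.81.107.172: bits 1010001101010 walk d0:H2→d1:-→d2:-→d3:-→d4:-→d5:-→d6:-→d7:-→d8:-→d9:-→d10:-→d11:-→d12:H3→d13:- -> H3
  + 163.87.117.0/24 (H1) depth=24
  lookup 124.93.29.40: bits 011111000101110100011101 walk d0:H2→d1:-→d2:-→d3:-→d4:H1→d5:-→d6:-→d7:-→d8:H3→d9:-→d10:-→d11:-→d12:-→d13:-→d14:-→d15:-→d16:-→d17:-→d18:-→d19:-→d20:-→d21:-→d22:-→d23:-→d24:H0 -> H0
  + 0.0.0.0/0 (H1) depth=0
  lookup 120.101.107.147: bits 0111100001100101011010111001 walk d0:H1→d1:-→d2:-→d3:-→d4:H1→d5:-→d6:-→d7:-→d8:-→d9:-→d10:-→d11:-→d12:-→d13:-→d14:-→d15:-→d16:-→d17:-→d18:-→d19:-→d20:-→d21:-→d22:-→d23:-→d24:-→d25:H3→d26:-→d27:-→d28:H0 -> H0
  lookup 163.86.185.211: bits 101000110101011 walk d0:H1→d1:-→d2:-→d3:-→d4:-→d5:-→d6:-→d7:-→d8:-→d9:-→d10:-→d11:-→d12:H3→d13:-→d14:-→d15:H0 -> H0
  lookup 114.21.22.43: bits 0111 walk d0:H1→d1:-→d2:-→d3:-→d4:H1 -> H1
  + 163.87.0.0/16 (H3) depth=16
  + 163.87.112.0/20 (H2) depth=20
  + 160.0.0.0/4 (H3) depth=4
  + 124.93.29.161/32 (H1) depth=32
  del 163.87.0.0/16 (clear depth 16)
  lookup 124.93.29.161: bits 01111100010111010001110110100001 walk d0:H1→d1:-→d2:-→d3:-→d4:H1→d5:-→d6:-→d7:-→d8:H3→d9:-→d10:-→d11:-→d12:-→d13:-→d14:-→d15:-→d16:-→d17:-→d18:-→d19:-→d20:-→d21:-→d22:-→d23:-→d24:H0→d25:-→d26:-→d27:-→d28:-→d29:-→d30:-→d31:-→d32:H1 -> H1
  + 120.101.0.0/16 (H1) depth=16

== LOOKUPS ==
["H3","H0","H3","H3","H0","H3","H0","H0","H0","H1","H1"]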